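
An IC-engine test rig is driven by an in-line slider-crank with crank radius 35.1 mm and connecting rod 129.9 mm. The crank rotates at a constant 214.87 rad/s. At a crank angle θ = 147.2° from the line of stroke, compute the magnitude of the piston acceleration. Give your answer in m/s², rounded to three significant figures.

1170

ω = 214.9 rad/s
x(θ) = r cosθ + √(L² − r² sin²θ); with ω constant, a = ω²·d²x/dθ².
d²x/dθ² = −r cosθ − r²(cos2θ)/√u − r⁴ sin²2θ/(4u^{3/2}),  u = L² − r² sin²θ = 0.0165125 m².
Substituting r = 0.0351 m, L = 0.1299 m, θ = 147.2°: d²x/dθ² = +0.025395 m.
a = ω²·d²x/dθ² = (214.9)²·(+0.025395) = +1172.5 m/s²;  |a| = 1172.5 m/s².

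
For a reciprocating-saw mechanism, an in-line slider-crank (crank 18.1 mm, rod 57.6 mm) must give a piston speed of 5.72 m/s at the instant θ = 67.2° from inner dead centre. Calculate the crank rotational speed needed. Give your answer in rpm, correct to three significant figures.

For an in-line slider-crank, |v_piston| = rω|sinθ|·[1 + r cosθ/√(L² − r² sin²θ)].
With r = 0.0181 m, L = 0.0576 m, θ = 67.2°: the bracketed kinematic factor |dx/dθ| = 0.018809 m.
ω = v/|dx/dθ| = 5.72/0.018809 = 304.12 rad/s.
N = 60ω/(2π) = 2904.1 rpm.

2900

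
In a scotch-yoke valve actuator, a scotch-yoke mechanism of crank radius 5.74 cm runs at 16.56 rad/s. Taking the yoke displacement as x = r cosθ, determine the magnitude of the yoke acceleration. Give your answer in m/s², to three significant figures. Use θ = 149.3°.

ω = 16.56 rad/s
x = r cosθ ⇒ ẍ = −rω² cosθ (ω constant).
|a| = rω²|cosθ| = 0.0574·(16.56)²·|cos 149.3°| = 13.535 m/s².

13.5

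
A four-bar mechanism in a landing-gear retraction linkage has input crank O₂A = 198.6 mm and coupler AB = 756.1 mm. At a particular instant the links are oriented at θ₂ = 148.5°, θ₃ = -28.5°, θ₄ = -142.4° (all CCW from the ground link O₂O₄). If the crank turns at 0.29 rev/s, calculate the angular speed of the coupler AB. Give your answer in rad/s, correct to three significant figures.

0.489

ω₂ = 1.822 rad/s (from 0.29 rev/s).
Differentiating the loop-closure r₂e^{iθ₂}+r₃e^{iθ₃}=r₁+r₄e^{iθ₄} gives r₂ω₂e^{iθ₂}+r₃ω₃e^{iθ₃}=r₄ω₄e^{iθ₄}.
Eliminating the other unknown: ω₃ = r₂ω₂ sin(θ₄−θ₂) / [r₃ sin(θ₃−θ₄)].
Numerator sine = +0.93420; denominator sine = +0.91425.
Result = 0.1986·1.822·(+0.93420) / (0.7561·(+0.91425)) = +0.48905 rad/s; magnitude 0.48905 rad/s.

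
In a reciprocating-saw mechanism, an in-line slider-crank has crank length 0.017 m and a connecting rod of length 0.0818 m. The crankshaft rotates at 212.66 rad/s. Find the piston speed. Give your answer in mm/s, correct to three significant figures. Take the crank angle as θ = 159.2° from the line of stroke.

1030

ω = 212.7 rad/s
For an in-line slider-crank, x = r cosθ + √(L² − r² sin²θ), so v = −rω sinθ·[1 + r cosθ/√(L² − r² sin²θ)].
With r = 0.017 m, L = 0.0818 m, θ = 159.2°: √(L² − r² sin²θ) = 0.081577 m.
v = −0.017·212.7·0.35511·[1 + 0.017·-0.93483/0.081577] = -1.0337 m/s.
|v| = 1.0337 m/s = 1033.7 mm/s.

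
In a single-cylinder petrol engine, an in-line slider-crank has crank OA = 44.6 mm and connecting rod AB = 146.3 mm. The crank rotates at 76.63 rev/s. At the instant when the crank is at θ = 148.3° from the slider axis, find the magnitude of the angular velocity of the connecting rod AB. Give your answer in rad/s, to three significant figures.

ω = 481.5 rad/s (converted from 76.63 rev/s).
The rod makes angle φ with the slider axis where L sinφ = r sinθ; differentiating, L cosφ·φ̇ = r ω cosθ.
L cosφ = √(L² − r² sin²θ) = 0.14441 m.
|ω_rod| = r ω |cosθ| / √(L² − r² sin²θ) = 0.0446·481.5·0.85081/0.14441 = 126.52 rad/s.

127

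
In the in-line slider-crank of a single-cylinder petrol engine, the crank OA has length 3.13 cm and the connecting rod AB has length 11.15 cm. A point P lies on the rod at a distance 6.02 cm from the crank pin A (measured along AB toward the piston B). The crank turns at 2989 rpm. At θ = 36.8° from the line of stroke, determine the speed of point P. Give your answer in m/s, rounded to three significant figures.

7.51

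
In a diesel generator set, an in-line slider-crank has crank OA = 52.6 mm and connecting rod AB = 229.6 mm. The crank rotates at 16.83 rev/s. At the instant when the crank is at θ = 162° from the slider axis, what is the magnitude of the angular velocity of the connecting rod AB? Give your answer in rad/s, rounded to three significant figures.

23.1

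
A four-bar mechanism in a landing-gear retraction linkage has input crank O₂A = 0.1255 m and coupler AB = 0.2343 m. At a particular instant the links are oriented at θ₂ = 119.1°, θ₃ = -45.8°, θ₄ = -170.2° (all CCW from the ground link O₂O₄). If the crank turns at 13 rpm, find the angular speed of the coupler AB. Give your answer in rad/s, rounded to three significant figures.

0.834

ω₂ = 1.361 rad/s (from 13 rpm).
Differentiating the loop-closure r₂e^{iθ₂}+r₃e^{iθ₃}=r₁+r₄e^{iθ₄} gives r₂ω₂e^{iθ₂}+r₃ω₃e^{iθ₃}=r₄ω₄e^{iθ₄}.
Eliminating the other unknown: ω₃ = r₂ω₂ sin(θ₄−θ₂) / [r₃ sin(θ₃−θ₄)].
Numerator sine = +0.94380; denominator sine = +0.82511.
Result = 0.1255·1.361·(+0.94380) / (0.2343·(+0.82511)) = +0.83408 rad/s; magnitude 0.83408 rad/s.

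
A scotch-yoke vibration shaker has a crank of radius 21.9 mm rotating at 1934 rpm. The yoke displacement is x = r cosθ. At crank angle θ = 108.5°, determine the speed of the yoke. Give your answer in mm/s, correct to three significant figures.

4210

ω = 202.5 rad/s (from 1934 rpm).
x = r cosθ ⇒ ẋ = −rω sinθ.
|v| = rω|sinθ| = 0.0219·202.5·|sin 108.5°| = 4.2062 m/s = 4206.2 mm/s.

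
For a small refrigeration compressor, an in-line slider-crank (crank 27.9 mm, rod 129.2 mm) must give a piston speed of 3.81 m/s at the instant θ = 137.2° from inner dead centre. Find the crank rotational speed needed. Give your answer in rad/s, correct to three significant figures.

For an in-line slider-crank, |v_piston| = rω|sinθ|·[1 + r cosθ/√(L² − r² sin²θ)].
With r = 0.0279 m, L = 0.1292 m, θ = 137.2°: the bracketed kinematic factor |dx/dθ| = 0.01592 m.
ω = v/|dx/dθ| = 3.81/0.01592 = 239.32 rad/s.

239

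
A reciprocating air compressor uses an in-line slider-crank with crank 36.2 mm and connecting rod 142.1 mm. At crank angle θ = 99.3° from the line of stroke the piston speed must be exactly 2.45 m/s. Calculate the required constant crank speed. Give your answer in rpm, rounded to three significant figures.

For an in-line slider-crank, |v_piston| = rω|sinθ|·[1 + r cosθ/√(L² − r² sin²θ)].
With r = 0.0362 m, L = 0.1421 m, θ = 99.3°: the bracketed kinematic factor |dx/dθ| = 0.034205 m.
ω = v/|dx/dθ| = 2.45/0.034205 = 71.628 rad/s.
N = 60ω/(2π) = 683.99 rpm.

684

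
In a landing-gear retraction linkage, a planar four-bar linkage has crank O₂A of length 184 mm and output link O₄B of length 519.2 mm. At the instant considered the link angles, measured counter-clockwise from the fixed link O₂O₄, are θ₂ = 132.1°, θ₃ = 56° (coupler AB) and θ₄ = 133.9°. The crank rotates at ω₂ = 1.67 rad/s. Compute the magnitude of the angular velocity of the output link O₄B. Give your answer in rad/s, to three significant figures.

0.588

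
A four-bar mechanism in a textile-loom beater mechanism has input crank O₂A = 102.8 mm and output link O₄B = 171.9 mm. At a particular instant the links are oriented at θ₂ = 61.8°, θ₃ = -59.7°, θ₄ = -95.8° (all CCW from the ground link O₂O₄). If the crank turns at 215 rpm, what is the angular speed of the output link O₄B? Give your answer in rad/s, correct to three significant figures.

ω₂ = 22.51 rad/s (from 215 rpm).
Differentiating the loop-closure r₂e^{iθ₂}+r₃e^{iθ₃}=r₁+r₄e^{iθ₄} gives r₂ω₂e^{iθ₂}+r₃ω₃e^{iθ₃}=r₄ω₄e^{iθ₄}.
Eliminating the other unknown: ω₄ = r₂ω₂ sin(θ₂−θ₃) / [r₄ sin(θ₄−θ₃)].
Numerator sine = +0.85264; denominator sine = -0.58920.
Result = 0.1028·22.51·(+0.85264) / (0.1719·(-0.58920)) = -19.485 rad/s; magnitude 19.485 rad/s.

19.5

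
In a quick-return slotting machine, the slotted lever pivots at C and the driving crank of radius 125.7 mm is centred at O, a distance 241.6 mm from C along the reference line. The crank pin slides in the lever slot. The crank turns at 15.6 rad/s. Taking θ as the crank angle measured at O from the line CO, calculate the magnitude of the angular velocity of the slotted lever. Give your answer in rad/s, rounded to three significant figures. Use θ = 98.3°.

ω = 15.6 rad/s
Crank pin A relative to C: A = (d + r cosθ, r sinθ); lever angle φ = atan2(r sinθ, d + r cosθ).
Differentiating tanφ: φ̇ = rω(d cosθ + r)/(d² + r² + 2dr cosθ).
d² + r² + 2dr cosθ = |CA|² = 0.0654031 m²;  d cosθ + r = +0.090824 m.
|ω_lever| = |0.1257·15.6·+0.090824| / 0.0654031 = 2.7231 rad/s.

2.72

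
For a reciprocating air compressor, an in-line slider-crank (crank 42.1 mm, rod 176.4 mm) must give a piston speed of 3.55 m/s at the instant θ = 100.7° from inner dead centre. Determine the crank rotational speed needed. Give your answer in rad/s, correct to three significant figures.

For an in-line slider-crank, |v_piston| = rω|sinθ|·[1 + r cosθ/√(L² − r² sin²θ)].
With r = 0.0421 m, L = 0.1764 m, θ = 100.7°: the bracketed kinematic factor |dx/dθ| = 0.039482 m.
ω = v/|dx/dθ| = 3.55/0.039482 = 89.914 rad/s.

89.9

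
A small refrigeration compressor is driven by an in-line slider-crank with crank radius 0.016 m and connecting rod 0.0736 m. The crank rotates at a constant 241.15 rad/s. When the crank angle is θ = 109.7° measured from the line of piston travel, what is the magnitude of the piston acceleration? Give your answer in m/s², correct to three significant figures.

472

ω = 241.2 rad/s
x(θ) = r cosθ + √(L² − r² sin²θ); with ω constant, a = ω²·d²x/dθ².
d²x/dθ² = −r cosθ − r²(cos2θ)/√u − r⁴ sin²2θ/(4u^{3/2}),  u = L² − r² sin²θ = 0.00519005 m².
Substituting r = 0.016 m, L = 0.0736 m, θ = 109.7°: d²x/dθ² = +0.0081218 m.
a = ω²·d²x/dθ² = (241.2)²·(+0.0081218) = +472.31 m/s²;  |a| = 472.31 m/s².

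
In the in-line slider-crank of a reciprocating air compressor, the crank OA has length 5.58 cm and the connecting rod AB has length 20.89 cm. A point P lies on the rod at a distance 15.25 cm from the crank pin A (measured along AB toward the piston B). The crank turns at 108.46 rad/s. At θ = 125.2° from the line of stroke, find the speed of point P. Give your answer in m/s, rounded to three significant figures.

ω = 108.5 rad/s.  Crank-pin speed |V_A| = rω = 6.0521 m/s, perpendicular to OA.
Rod angle: sinφ = −(r/L) sinθ ⇒ φ = -12.607°; ω_rod = −rω cosθ/√(L²−r²sin²θ) = +17.113 rad/s.
V_P = V_A + ω_rod × AP, with AP = 0.1525 m along the rod.
Components: V_Px = −rω sinθ − a·ω_rod·sinφ = -4.3758 m/s;  V_Py = rω cosθ + a·ω_rod·cosφ = -0.94187 m/s.
|V_P| = √(V_Px² + V_Py²) = 4.476 m/s.

4.48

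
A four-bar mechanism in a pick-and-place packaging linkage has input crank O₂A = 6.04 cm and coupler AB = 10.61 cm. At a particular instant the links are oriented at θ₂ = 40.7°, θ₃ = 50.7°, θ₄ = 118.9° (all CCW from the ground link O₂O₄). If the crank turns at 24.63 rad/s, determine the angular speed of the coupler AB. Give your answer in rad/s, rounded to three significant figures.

ω₂ = 24.63 rad/s
Differentiating the loop-closure r₂e^{iθ₂}+r₃e^{iθ₃}=r₁+r₄e^{iθ₄} gives r₂ω₂e^{iθ₂}+r₃ω₃e^{iθ₃}=r₄ω₄e^{iθ₄}.
Eliminating the other unknown: ω₃ = r₂ω₂ sin(θ₄−θ₂) / [r₃ sin(θ₃−θ₄)].
Numerator sine = +0.97887; denominator sine = -0.92849.
Result = 0.0604·24.63·(+0.97887) / (0.1061·(-0.92849)) = -14.782 rad/s; magnitude 14.782 rad/s.

14.8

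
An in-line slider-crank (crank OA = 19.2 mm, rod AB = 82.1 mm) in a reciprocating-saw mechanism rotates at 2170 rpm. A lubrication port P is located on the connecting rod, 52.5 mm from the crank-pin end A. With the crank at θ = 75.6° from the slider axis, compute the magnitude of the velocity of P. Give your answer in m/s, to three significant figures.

ω = 227.2 rad/s.  Crank-pin speed |V_A| = rω = 4.363 m/s, perpendicular to OA.
Rod angle: sinφ = −(r/L) sinθ ⇒ φ = -13.092°; ω_rod = −rω cosθ/√(L²−r²sin²θ) = -13.569 rad/s.
V_P = V_A + ω_rod × AP, with AP = 0.0525 m along the rod.
Components: V_Px = −rω sinθ − a·ω_rod·sinφ = -4.3873 m/s;  V_Py = rω cosθ + a·ω_rod·cosφ = +0.3912 m/s.
|V_P| = √(V_Px² + V_Py²) = 4.4047 m/s.

4.40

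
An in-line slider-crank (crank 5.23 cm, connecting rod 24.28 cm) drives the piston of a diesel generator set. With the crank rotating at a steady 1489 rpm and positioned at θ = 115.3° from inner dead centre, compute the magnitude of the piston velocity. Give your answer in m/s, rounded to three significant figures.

6.68

ω = 2π·1489/60 = 155.9 rad/s
For an in-line slider-crank, x = r cosθ + √(L² − r² sin²θ), so v = −rω sinθ·[1 + r cosθ/√(L² − r² sin²θ)].
With r = 0.0523 m, L = 0.2428 m, θ = 115.3°: √(L² − r² sin²θ) = 0.23815 m.
v = −0.0523·155.9·0.90408·[1 + 0.0523·-0.42736/0.23815] = -6.6809 m/s.
|v| = 6.6809 m/s.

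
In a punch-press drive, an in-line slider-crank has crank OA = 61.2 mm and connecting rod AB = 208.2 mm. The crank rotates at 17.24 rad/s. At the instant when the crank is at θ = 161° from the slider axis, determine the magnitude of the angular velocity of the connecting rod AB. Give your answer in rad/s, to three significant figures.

4.81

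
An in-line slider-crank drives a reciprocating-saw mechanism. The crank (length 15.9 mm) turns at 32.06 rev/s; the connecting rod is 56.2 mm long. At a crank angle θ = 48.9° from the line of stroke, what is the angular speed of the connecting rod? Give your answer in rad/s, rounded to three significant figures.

ω = 201.4 rad/s (converted from 32.06 rev/s).
The rod makes angle φ with the slider axis where L sinφ = r sinθ; differentiating, L cosφ·φ̇ = r ω cosθ.
L cosφ = √(L² − r² sin²θ) = 0.054908 m.
|ω_rod| = r ω |cosθ| / √(L² − r² sin²θ) = 0.0159·201.4·0.65738/0.054908 = 38.346 rad/s.

38.3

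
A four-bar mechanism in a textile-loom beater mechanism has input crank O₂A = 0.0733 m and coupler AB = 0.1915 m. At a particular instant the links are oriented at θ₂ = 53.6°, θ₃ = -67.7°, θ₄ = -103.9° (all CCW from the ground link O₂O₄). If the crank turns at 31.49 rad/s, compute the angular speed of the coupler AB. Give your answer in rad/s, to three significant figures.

ω₂ = 31.49 rad/s
Differentiating the loop-closure r₂e^{iθ₂}+r₃e^{iθ₃}=r₁+r₄e^{iθ₄} gives r₂ω₂e^{iθ₂}+r₃ω₃e^{iθ₃}=r₄ω₄e^{iθ₄}.
Eliminating the other unknown: ω₃ = r₂ω₂ sin(θ₄−θ₂) / [r₃ sin(θ₃−θ₄)].
Numerator sine = -0.38268; denominator sine = +0.59061.
Result = 0.0733·31.49·(-0.38268) / (0.1915·(+0.59061)) = -7.81 rad/s; magnitude 7.81 rad/s.

7.81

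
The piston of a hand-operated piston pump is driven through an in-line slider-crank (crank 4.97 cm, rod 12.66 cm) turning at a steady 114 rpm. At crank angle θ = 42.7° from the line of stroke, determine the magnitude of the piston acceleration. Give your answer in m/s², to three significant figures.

5.56

ω = 2π·114/60 = 11.94 rad/s
x(θ) = r cosθ + √(L² − r² sin²θ); with ω constant, a = ω²·d²x/dθ².
d²x/dθ² = −r cosθ − r²(cos2θ)/√u − r⁴ sin²2θ/(4u^{3/2}),  u = L² − r² sin²θ = 0.0148916 m².
Substituting r = 0.0497 m, L = 0.1266 m, θ = 42.7°: d²x/dθ² = -0.038983 m.
a = ω²·d²x/dθ² = (11.94)²·(-0.038983) = -5.5557 m/s²;  |a| = 5.5557 m/s².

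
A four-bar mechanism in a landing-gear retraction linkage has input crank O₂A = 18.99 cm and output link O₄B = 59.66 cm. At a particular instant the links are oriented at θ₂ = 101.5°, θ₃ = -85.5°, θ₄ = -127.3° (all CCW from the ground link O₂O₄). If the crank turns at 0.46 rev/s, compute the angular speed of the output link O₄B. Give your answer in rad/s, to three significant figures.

ω₂ = 2.89 rad/s (from 0.46 rev/s).
Differentiating the loop-closure r₂e^{iθ₂}+r₃e^{iθ₃}=r₁+r₄e^{iθ₄} gives r₂ω₂e^{iθ₂}+r₃ω₃e^{iθ₃}=r₄ω₄e^{iθ₄}.
Eliminating the other unknown: ω₄ = r₂ω₂ sin(θ₂−θ₃) / [r₄ sin(θ₄−θ₃)].
Numerator sine = -0.12187; denominator sine = -0.66653.
Result = 0.1899·2.89·(-0.12187) / (0.5966·(-0.66653)) = +0.16821 rad/s; magnitude 0.16821 rad/s.

0.168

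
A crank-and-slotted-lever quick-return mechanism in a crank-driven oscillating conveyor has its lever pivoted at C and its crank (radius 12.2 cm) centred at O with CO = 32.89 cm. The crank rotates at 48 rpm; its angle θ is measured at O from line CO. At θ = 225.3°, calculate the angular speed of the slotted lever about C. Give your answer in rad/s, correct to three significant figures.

1.01

ω = 5.027 rad/s (from 48 rpm).
Crank pin A relative to C: A = (d + r cosθ, r sinθ); lever angle φ = atan2(r sinθ, d + r cosθ).
Differentiating tanφ: φ̇ = rω(d cosθ + r)/(d² + r² + 2dr cosθ).
d² + r² + 2dr cosθ = |CA|² = 0.0666107 m²;  d cosθ + r = -0.10935 m.
|ω_lever| = |0.122·5.027·-0.10935| / 0.0666107 = 1.0067 rad/s.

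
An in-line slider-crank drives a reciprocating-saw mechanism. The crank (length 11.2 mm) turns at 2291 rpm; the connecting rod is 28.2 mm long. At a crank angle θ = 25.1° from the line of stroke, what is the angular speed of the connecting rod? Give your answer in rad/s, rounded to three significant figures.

ω = 239.9 rad/s (converted from 2291 rpm).
The rod makes angle φ with the slider axis where L sinφ = r sinθ; differentiating, L cosφ·φ̇ = r ω cosθ.
L cosφ = √(L² − r² sin²θ) = 0.027797 m.
|ω_rod| = r ω |cosθ| / √(L² − r² sin²θ) = 0.0112·239.9·0.90557/0.027797 = 87.538 rad/s.

87.5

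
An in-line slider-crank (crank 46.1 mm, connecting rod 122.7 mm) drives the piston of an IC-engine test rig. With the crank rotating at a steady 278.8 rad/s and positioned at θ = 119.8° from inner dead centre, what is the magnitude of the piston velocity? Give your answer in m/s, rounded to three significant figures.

ω = 278.8 rad/s
For an in-line slider-crank, x = r cosθ + √(L² − r² sin²θ), so v = −rω sinθ·[1 + r cosθ/√(L² − r² sin²θ)].
With r = 0.0461 m, L = 0.1227 m, θ = 119.8°: √(L² − r² sin²θ) = 0.116 m.
v = −0.0461·278.8·0.86777·[1 + 0.0461·-0.49697/0.116] = -8.9502 m/s.
|v| = 8.9502 m/s.

8.95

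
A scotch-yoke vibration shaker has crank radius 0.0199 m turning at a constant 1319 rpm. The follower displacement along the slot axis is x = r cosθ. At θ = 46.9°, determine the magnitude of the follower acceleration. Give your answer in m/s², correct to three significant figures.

259

ω = 138.1 rad/s (from 1319 rpm).
x = r cosθ ⇒ ẍ = −rω² cosθ (ω constant).
|a| = rω²|cosθ| = 0.0199·(138.1)²·|cos 46.9°| = 259.41 m/s².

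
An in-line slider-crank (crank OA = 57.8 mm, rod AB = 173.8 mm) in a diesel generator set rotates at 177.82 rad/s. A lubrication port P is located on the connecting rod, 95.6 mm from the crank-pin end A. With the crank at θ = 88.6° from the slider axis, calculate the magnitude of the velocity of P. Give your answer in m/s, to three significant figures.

ω = 177.8 rad/s.  Crank-pin speed |V_A| = rω = 10.278 m/s, perpendicular to OA.
Rod angle: sinφ = −(r/L) sinθ ⇒ φ = -19.419°; ω_rod = −rω cosθ/√(L²−r²sin²θ) = -1.532 rad/s.
V_P = V_A + ω_rod × AP, with AP = 0.0956 m along the rod.
Components: V_Px = −rω sinθ − a·ω_rod·sinφ = -10.324 m/s;  V_Py = rω cosθ + a·ω_rod·cosφ = +0.11299 m/s.
|V_P| = √(V_Px² + V_Py²) = 10.324 m/s.

10.3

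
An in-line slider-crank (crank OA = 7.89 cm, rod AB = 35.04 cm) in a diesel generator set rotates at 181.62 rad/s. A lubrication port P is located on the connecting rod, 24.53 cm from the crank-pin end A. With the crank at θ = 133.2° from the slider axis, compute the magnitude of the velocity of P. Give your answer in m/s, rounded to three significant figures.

9.76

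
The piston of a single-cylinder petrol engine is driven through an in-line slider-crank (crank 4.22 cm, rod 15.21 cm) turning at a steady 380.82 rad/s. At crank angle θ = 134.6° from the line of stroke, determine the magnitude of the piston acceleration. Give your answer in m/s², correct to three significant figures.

ω = 380.8 rad/s
x(θ) = r cosθ + √(L² − r² sin²θ); with ω constant, a = ω²·d²x/dθ².
d²x/dθ² = −r cosθ − r²(cos2θ)/√u − r⁴ sin²2θ/(4u^{3/2}),  u = L² − r² sin²θ = 0.0222316 m².
Substituting r = 0.0422 m, L = 0.1521 m, θ = 134.6°: d²x/dθ² = +0.029558 m.
a = ω²·d²x/dθ² = (380.8)²·(+0.029558) = +4286.7 m/s²;  |a| = 4286.7 m/s².

4290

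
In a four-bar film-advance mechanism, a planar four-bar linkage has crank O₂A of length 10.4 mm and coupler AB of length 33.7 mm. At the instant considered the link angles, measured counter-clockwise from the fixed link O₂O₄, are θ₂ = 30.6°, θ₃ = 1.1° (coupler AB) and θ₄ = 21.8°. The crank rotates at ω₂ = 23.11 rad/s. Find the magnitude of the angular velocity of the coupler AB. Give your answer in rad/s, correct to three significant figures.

3.09

ω₂ = 23.11 rad/s
Differentiating the loop-closure r₂e^{iθ₂}+r₃e^{iθ₃}=r₁+r₄e^{iθ₄} gives r₂ω₂e^{iθ₂}+r₃ω₃e^{iθ₃}=r₄ω₄e^{iθ₄}.
Eliminating the other unknown: ω₃ = r₂ω₂ sin(θ₄−θ₂) / [r₃ sin(θ₃−θ₄)].
Numerator sine = -0.15299; denominator sine = -0.35347.
Result = 0.0104·23.11·(-0.15299) / (0.0337·(-0.35347)) = +3.0867 rad/s; magnitude 3.0867 rad/s.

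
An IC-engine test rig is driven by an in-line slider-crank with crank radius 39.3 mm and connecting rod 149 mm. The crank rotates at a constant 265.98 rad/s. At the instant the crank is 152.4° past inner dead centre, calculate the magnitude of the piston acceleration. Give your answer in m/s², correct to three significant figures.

2030

ω = 266 rad/s
x(θ) = r cosθ + √(L² − r² sin²θ); with ω constant, a = ω²·d²x/dθ².
d²x/dθ² = −r cosθ − r²(cos2θ)/√u − r⁴ sin²2θ/(4u^{3/2}),  u = L² − r² sin²θ = 0.0218695 m².
Substituting r = 0.0393 m, L = 0.149 m, θ = 152.4°: d²x/dθ² = +0.028743 m.
a = ω²·d²x/dθ² = (266)²·(+0.028743) = +2033.4 m/s²;  |a| = 2033.4 m/s².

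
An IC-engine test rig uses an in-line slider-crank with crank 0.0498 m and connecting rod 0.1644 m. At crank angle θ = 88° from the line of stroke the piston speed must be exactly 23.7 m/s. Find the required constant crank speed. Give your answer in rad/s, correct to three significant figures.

471

For an in-line slider-crank, |v_piston| = rω|sinθ|·[1 + r cosθ/√(L² − r² sin²θ)].
With r = 0.0498 m, L = 0.1644 m, θ = 88°: the bracketed kinematic factor |dx/dθ| = 0.050322 m.
ω = v/|dx/dθ| = 23.7/0.050322 = 470.97 rad/s.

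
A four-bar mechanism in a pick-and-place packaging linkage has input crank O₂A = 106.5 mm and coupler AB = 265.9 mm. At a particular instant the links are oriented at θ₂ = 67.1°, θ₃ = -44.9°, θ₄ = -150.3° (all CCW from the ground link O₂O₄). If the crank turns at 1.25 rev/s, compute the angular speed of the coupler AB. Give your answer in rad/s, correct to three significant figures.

1.98

ω₂ = 7.854 rad/s (from 1.25 rev/s).
Differentiating the loop-closure r₂e^{iθ₂}+r₃e^{iθ₃}=r₁+r₄e^{iθ₄} gives r₂ω₂e^{iθ₂}+r₃ω₃e^{iθ₃}=r₄ω₄e^{iθ₄}.
Eliminating the other unknown: ω₃ = r₂ω₂ sin(θ₄−θ₂) / [r₃ sin(θ₃−θ₄)].
Numerator sine = +0.60738; denominator sine = +0.96410.
Result = 0.1065·7.854·(+0.60738) / (0.2659·(+0.96410)) = +1.9818 rad/s; magnitude 1.9818 rad/s.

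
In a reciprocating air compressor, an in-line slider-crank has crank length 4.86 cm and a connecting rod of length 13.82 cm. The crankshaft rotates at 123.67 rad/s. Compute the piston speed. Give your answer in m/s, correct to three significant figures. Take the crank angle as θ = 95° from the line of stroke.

5.79

ω = 123.7 rad/s
For an in-line slider-crank, x = r cosθ + √(L² − r² sin²θ), so v = −rω sinθ·[1 + r cosθ/√(L² − r² sin²θ)].
With r = 0.0486 m, L = 0.1382 m, θ = 95°: √(L² − r² sin²θ) = 0.12944 m.
v = −0.0486·123.7·0.99619·[1 + 0.0486·-0.08716/0.12944] = -5.7916 m/s.
|v| = 5.7916 m/s.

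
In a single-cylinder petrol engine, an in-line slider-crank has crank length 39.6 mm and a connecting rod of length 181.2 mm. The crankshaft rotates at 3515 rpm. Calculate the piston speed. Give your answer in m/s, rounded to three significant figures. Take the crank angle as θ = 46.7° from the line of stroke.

12.2

ω = 2π·3515/60 = 368.1 rad/s
For an in-line slider-crank, x = r cosθ + √(L² − r² sin²θ), so v = −rω sinθ·[1 + r cosθ/√(L² − r² sin²θ)].
With r = 0.0396 m, L = 0.1812 m, θ = 46.7°: √(L² − r² sin²θ) = 0.17889 m.
v = −0.0396·368.1·0.72777·[1 + 0.0396·0.68582/0.17889] = -12.219 m/s.
|v| = 12.219 m/s.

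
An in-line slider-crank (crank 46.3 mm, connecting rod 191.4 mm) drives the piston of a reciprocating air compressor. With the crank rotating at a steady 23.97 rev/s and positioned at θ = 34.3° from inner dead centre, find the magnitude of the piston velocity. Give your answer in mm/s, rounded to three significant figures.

4720

ω = 2π·24 = 150.6 rad/s
For an in-line slider-crank, x = r cosθ + √(L² − r² sin²θ), so v = −rω sinθ·[1 + r cosθ/√(L² − r² sin²θ)].
With r = 0.0463 m, L = 0.1914 m, θ = 34.3°: √(L² − r² sin²θ) = 0.18961 m.
v = −0.0463·150.6·0.56353·[1 + 0.0463·0.82610/0.18961] = -4.7222 m/s.
|v| = 4.7222 m/s = 4722.2 mm/s.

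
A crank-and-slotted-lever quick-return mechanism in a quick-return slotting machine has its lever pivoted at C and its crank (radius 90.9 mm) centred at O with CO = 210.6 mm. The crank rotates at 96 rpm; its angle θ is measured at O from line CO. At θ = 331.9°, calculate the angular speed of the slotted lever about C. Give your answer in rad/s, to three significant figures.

2.93

ω = 10.05 rad/s (from 96 rpm).
Crank pin A relative to C: A = (d + r cosθ, r sinθ); lever angle φ = atan2(r sinθ, d + r cosθ).
Differentiating tanφ: φ̇ = rω(d cosθ + r)/(d² + r² + 2dr cosθ).
d² + r² + 2dr cosθ = |CA|² = 0.0863892 m²;  d cosθ + r = +0.27668 m.
|ω_lever| = |0.0909·10.05·+0.27668| / 0.0863892 = 2.9267 rad/s.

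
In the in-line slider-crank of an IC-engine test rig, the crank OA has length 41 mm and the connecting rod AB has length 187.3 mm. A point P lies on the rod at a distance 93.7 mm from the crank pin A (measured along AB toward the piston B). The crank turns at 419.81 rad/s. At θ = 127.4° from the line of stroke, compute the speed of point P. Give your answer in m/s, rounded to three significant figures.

13.8

ω = 419.8 rad/s.  Crank-pin speed |V_A| = rω = 17.212 m/s, perpendicular to OA.
Rod angle: sinφ = −(r/L) sinθ ⇒ φ = -10.015°; ω_rod = −rω cosθ/√(L²−r²sin²θ) = +56.679 rad/s.
V_P = V_A + ω_rod × AP, with AP = 0.0937 m along the rod.
Components: V_Px = −rω sinθ − a·ω_rod·sinφ = -12.75 m/s;  V_Py = rω cosθ + a·ω_rod·cosφ = -5.2243 m/s.
|V_P| = √(V_Px² + V_Py²) = 13.779 m/s.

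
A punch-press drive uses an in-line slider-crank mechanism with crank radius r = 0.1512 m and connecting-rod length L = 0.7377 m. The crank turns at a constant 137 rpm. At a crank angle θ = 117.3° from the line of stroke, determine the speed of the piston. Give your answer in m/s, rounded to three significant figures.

ω = 2π·137/60 = 14.35 rad/s
For an in-line slider-crank, x = r cosθ + √(L² − r² sin²θ), so v = −rω sinθ·[1 + r cosθ/√(L² − r² sin²θ)].
With r = 0.1512 m, L = 0.7377 m, θ = 117.3°: √(L² − r² sin²θ) = 0.72536 m.
v = −0.1512·14.35·0.88862·[1 + 0.1512·-0.45865/0.72536] = -1.7433 m/s.
|v| = 1.7433 m/s.

1.74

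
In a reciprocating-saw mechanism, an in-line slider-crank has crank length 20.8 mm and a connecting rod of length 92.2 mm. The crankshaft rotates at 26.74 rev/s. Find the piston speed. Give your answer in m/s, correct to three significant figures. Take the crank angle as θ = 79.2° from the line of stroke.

ω = 2π·26.7 = 168 rad/s
For an in-line slider-crank, x = r cosθ + √(L² − r² sin²θ), so v = −rω sinθ·[1 + r cosθ/√(L² − r² sin²θ)].
With r = 0.0208 m, L = 0.0922 m, θ = 79.2°: √(L² − r² sin²θ) = 0.089908 m.
v = −0.0208·168·0.98229·[1 + 0.0208·0.18738/0.089908] = -3.5816 m/s.
|v| = 3.5816 m/s.

3.58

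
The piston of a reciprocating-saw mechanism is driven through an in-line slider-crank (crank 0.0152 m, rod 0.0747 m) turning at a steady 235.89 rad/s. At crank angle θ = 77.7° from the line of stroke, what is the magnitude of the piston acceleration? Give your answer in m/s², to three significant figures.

ω = 235.9 rad/s
x(θ) = r cosθ + √(L² − r² sin²θ); with ω constant, a = ω²·d²x/dθ².
d²x/dθ² = −r cosθ − r²(cos2θ)/√u − r⁴ sin²2θ/(4u^{3/2}),  u = L² − r² sin²θ = 0.00535954 m².
Substituting r = 0.0152 m, L = 0.0747 m, θ = 77.7°: d²x/dθ² = -0.00037449 m.
a = ω²·d²x/dθ² = (235.9)²·(-0.00037449) = -20.838 m/s²;  |a| = 20.838 m/s².

20.8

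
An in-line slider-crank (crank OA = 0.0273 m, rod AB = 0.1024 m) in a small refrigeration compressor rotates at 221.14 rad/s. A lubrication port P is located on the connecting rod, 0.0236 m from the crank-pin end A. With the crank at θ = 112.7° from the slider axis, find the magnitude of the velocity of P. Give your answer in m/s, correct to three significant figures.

ω = 221.1 rad/s.  Crank-pin speed |V_A| = rω = 6.0371 m/s, perpendicular to OA.
Rod angle: sinφ = −(r/L) sinθ ⇒ φ = -14.238°; ω_rod = −rω cosθ/√(L²−r²sin²θ) = +23.473 rad/s.
V_P = V_A + ω_rod × AP, with AP = 0.0236 m along the rod.
Components: V_Px = −rω sinθ − a·ω_rod·sinφ = -5.4332 m/s;  V_Py = rω cosθ + a·ω_rod·cosφ = -1.7928 m/s.
|V_P| = √(V_Px² + V_Py²) = 5.7214 m/s.

5.72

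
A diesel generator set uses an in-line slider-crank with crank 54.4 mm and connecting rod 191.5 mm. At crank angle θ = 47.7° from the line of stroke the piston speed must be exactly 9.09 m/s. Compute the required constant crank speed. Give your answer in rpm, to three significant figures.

1800

For an in-line slider-crank, |v_piston| = rω|sinθ|·[1 + r cosθ/√(L² − r² sin²θ)].
With r = 0.0544 m, L = 0.1915 m, θ = 47.7°: the bracketed kinematic factor |dx/dθ| = 0.048104 m.
ω = v/|dx/dθ| = 9.09/0.048104 = 188.97 rad/s.
N = 60ω/(2π) = 1804.5 rpm.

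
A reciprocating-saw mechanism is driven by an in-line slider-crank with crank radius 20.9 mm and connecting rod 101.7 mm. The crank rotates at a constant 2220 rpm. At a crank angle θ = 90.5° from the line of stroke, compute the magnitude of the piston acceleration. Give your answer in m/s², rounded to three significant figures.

247

ω = 2π·2220/60 = 232.5 rad/s
x(θ) = r cosθ + √(L² − r² sin²θ); with ω constant, a = ω²·d²x/dθ².
d²x/dθ² = −r cosθ − r²(cos2θ)/√u − r⁴ sin²2θ/(4u^{3/2}),  u = L² − r² sin²θ = 0.00990611 m².
Substituting r = 0.0209 m, L = 0.1017 m, θ = 90.5°: d²x/dθ² = +0.0045705 m.
a = ω²·d²x/dθ² = (232.5)²·(+0.0045705) = +247.01 m/s²;  |a| = 247.01 m/s².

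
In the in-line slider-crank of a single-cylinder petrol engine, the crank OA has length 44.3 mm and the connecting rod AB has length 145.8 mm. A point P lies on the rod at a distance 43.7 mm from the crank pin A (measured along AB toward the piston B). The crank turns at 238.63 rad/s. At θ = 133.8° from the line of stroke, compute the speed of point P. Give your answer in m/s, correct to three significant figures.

ω = 238.6 rad/s.  Crank-pin speed |V_A| = rω = 10.571 m/s, perpendicular to OA.
Rod angle: sinφ = −(r/L) sinθ ⇒ φ = -12.668°; ω_rod = −rω cosθ/√(L²−r²sin²θ) = +51.436 rad/s.
V_P = V_A + ω_rod × AP, with AP = 0.0437 m along the rod.
Components: V_Px = −rω sinθ − a·ω_rod·sinφ = -7.137 m/s;  V_Py = rω cosθ + a·ω_rod·cosφ = -5.1238 m/s.
|V_P| = √(V_Px² + V_Py²) = 8.7858 m/s.

8.79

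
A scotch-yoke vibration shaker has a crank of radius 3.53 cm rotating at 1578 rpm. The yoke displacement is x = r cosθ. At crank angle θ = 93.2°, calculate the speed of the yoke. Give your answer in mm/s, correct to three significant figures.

5820

ω = 165.2 rad/s (from 1578 rpm).
x = r cosθ ⇒ ẋ = −rω sinθ.
|v| = rω|sinθ| = 0.0353·165.2·|sin 93.2°| = 5.8242 m/s = 5824.2 mm/s.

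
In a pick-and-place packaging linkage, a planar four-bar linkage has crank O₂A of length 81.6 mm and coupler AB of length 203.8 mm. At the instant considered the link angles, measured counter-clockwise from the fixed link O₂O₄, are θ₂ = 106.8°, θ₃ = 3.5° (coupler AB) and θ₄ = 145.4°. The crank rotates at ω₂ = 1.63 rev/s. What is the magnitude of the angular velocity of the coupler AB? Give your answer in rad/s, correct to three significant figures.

4.15

ω₂ = 10.24 rad/s (from 1.63 rev/s).
Differentiating the loop-closure r₂e^{iθ₂}+r₃e^{iθ₃}=r₁+r₄e^{iθ₄} gives r₂ω₂e^{iθ₂}+r₃ω₃e^{iθ₃}=r₄ω₄e^{iθ₄}.
Eliminating the other unknown: ω₃ = r₂ω₂ sin(θ₄−θ₂) / [r₃ sin(θ₃−θ₄)].
Numerator sine = +0.62388; denominator sine = -0.61704.
Result = 0.0816·10.24·(+0.62388) / (0.2038·(-0.61704)) = -4.1461 rad/s; magnitude 4.1461 rad/s.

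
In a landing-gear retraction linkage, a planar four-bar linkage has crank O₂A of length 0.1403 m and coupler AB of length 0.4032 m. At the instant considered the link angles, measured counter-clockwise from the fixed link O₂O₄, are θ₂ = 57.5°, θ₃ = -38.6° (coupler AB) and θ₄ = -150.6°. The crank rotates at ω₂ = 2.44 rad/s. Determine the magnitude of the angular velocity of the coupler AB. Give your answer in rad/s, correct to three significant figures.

ω₂ = 2.44 rad/s
Differentiating the loop-closure r₂e^{iθ₂}+r₃e^{iθ₃}=r₁+r₄e^{iθ₄} gives r₂ω₂e^{iθ₂}+r₃ω₃e^{iθ₃}=r₄ω₄e^{iθ₄}.
Eliminating the other unknown: ω₃ = r₂ω₂ sin(θ₄−θ₂) / [r₃ sin(θ₃−θ₄)].
Numerator sine = +0.47101; denominator sine = +0.92718.
Result = 0.1403·2.44·(+0.47101) / (0.4032·(+0.92718)) = +0.43131 rad/s; magnitude 0.43131 rad/s.

0.431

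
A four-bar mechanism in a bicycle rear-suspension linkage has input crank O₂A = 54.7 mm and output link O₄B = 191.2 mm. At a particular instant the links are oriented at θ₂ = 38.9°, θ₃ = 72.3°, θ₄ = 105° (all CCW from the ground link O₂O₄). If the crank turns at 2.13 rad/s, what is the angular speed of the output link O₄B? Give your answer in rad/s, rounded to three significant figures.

ω₂ = 2.13 rad/s
Differentiating the loop-closure r₂e^{iθ₂}+r₃e^{iθ₃}=r₁+r₄e^{iθ₄} gives r₂ω₂e^{iθ₂}+r₃ω₃e^{iθ₃}=r₄ω₄e^{iθ₄}.
Eliminating the other unknown: ω₄ = r₂ω₂ sin(θ₂−θ₃) / [r₄ sin(θ₄−θ₃)].
Numerator sine = -0.55048; denominator sine = +0.54024.
Result = 0.0547·2.13·(-0.55048) / (0.1912·(+0.54024)) = -0.62092 rad/s; magnitude 0.62092 rad/s.

0.621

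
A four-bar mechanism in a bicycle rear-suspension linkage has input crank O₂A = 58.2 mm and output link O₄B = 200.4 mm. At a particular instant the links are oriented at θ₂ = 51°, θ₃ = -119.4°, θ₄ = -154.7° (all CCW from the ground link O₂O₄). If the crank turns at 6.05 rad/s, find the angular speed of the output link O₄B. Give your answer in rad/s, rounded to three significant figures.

ω₂ = 6.05 rad/s
Differentiating the loop-closure r₂e^{iθ₂}+r₃e^{iθ₃}=r₁+r₄e^{iθ₄} gives r₂ω₂e^{iθ₂}+r₃ω₃e^{iθ₃}=r₄ω₄e^{iθ₄}.
Eliminating the other unknown: ω₄ = r₂ω₂ sin(θ₂−θ₃) / [r₄ sin(θ₄−θ₃)].
Numerator sine = +0.16677; denominator sine = -0.57786.
Result = 0.0582·6.05·(+0.16677) / (0.2004·(-0.57786)) = -0.50708 rad/s; magnitude 0.50708 rad/s.

0.507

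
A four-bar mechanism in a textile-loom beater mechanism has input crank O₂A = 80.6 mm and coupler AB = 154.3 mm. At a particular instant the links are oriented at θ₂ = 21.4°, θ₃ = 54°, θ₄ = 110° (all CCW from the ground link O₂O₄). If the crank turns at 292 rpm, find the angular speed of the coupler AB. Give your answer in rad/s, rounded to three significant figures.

ω₂ = 30.58 rad/s (from 292 rpm).
Differentiating the loop-closure r₂e^{iθ₂}+r₃e^{iθ₃}=r₁+r₄e^{iθ₄} gives r₂ω₂e^{iθ₂}+r₃ω₃e^{iθ₃}=r₄ω₄e^{iθ₄}.
Eliminating the other unknown: ω₃ = r₂ω₂ sin(θ₄−θ₂) / [r₃ sin(θ₃−θ₄)].
Numerator sine = +0.99970; denominator sine = -0.82904.
Result = 0.0806·30.58·(+0.99970) / (0.1543·(-0.82904)) = -19.261 rad/s; magnitude 19.261 rad/s.

19.3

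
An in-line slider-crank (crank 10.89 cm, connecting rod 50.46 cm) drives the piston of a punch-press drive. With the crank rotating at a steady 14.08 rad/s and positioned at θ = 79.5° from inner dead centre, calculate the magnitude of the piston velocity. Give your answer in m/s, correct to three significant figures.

1.57

ω = 14.08 rad/s
For an in-line slider-crank, x = r cosθ + √(L² − r² sin²θ), so v = −rω sinθ·[1 + r cosθ/√(L² − r² sin²θ)].
With r = 0.1089 m, L = 0.5046 m, θ = 79.5°: √(L² − r² sin²θ) = 0.49311 m.
v = −0.1089·14.08·0.98325·[1 + 0.1089·0.18224/0.49311] = -1.5683 m/s.
|v| = 1.5683 m/s.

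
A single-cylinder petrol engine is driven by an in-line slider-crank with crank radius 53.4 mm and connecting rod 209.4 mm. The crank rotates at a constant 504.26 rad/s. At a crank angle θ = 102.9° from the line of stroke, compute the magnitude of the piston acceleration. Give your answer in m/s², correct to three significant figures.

6240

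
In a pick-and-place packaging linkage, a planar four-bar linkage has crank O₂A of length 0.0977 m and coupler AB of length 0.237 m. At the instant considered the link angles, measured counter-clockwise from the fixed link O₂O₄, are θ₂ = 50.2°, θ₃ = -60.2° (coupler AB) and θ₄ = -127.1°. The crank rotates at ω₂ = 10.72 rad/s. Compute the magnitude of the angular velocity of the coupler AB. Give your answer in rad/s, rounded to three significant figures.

0.226

ω₂ = 10.72 rad/s
Differentiating the loop-closure r₂e^{iθ₂}+r₃e^{iθ₃}=r₁+r₄e^{iθ₄} gives r₂ω₂e^{iθ₂}+r₃ω₃e^{iθ₃}=r₄ω₄e^{iθ₄}.
Eliminating the other unknown: ω₃ = r₂ω₂ sin(θ₄−θ₂) / [r₃ sin(θ₃−θ₄)].
Numerator sine = -0.04711; denominator sine = +0.91982.
Result = 0.0977·10.72·(-0.04711) / (0.237·(+0.91982)) = -0.22632 rad/s; magnitude 0.22632 rad/s.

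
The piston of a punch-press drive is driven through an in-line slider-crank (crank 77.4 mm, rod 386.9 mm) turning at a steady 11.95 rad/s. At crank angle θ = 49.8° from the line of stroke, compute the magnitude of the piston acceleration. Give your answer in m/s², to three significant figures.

6.78

ω = 11.95 rad/s
x(θ) = r cosθ + √(L² − r² sin²θ); with ω constant, a = ω²·d²x/dθ².
d²x/dθ² = −r cosθ − r²(cos2θ)/√u − r⁴ sin²2θ/(4u^{3/2}),  u = L² − r² sin²θ = 0.146197 m².
Substituting r = 0.0774 m, L = 0.3869 m, θ = 49.8°: d²x/dθ² = -0.047502 m.
a = ω²·d²x/dθ² = (11.95)²·(-0.047502) = -6.7833 m/s²;  |a| = 6.7833 m/s².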